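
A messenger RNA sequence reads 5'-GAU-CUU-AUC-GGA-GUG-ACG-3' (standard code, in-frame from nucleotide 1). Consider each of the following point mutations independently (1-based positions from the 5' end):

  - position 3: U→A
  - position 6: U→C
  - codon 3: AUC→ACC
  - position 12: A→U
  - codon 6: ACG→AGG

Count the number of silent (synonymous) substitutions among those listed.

2

Codon 1: GAU (Asp) → GAA (Glu) — missense.
Codon 2: CUU (Leu) → CUC (Leu) — synonymous.
Codon 3: AUC (Ile) → ACC (Thr) — missense.
Codon 4: GGA (Gly) → GGU (Gly) — synonymous.
Codon 6: ACG (Thr) → AGG (Arg) — missense.
Synonymous: 2 of 5.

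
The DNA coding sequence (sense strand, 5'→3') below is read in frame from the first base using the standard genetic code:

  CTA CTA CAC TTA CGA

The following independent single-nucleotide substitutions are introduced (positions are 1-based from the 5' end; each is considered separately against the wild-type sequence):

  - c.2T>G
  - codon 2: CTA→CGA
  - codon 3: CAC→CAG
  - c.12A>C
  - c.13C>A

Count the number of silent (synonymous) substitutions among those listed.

Codon 1: CTA (Leu) → CGA (Arg) — missense.
Codon 2: CTA (Leu) → CGA (Arg) — missense.
Codon 3: CAC (His) → CAG (Gln) — missense.
Codon 4: TTA (Leu) → TTC (Phe) — missense.
Codon 5: CGA (Arg) → AGA (Arg) — synonymous.
Synonymous: 1 of 5.

1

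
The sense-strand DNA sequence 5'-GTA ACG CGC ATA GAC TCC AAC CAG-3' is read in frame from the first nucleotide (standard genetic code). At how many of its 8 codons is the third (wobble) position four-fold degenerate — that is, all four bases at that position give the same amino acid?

4

Codon 1 GTA (Val): third position 4-fold.
Codon 2 ACG (Thr): third position 4-fold.
Codon 3 CGC (Arg): third position 4-fold.
Codon 4 ATA (Ile): third position 3-fold.
Codon 5 GAC (Asp): third position 2-fold.
Codon 6 TCC (Ser): third position 4-fold.
Codon 7 AAC (Asn): third position 2-fold.
Codon 8 CAG (Gln): third position 2-fold.
Four-fold degenerate third positions: 4.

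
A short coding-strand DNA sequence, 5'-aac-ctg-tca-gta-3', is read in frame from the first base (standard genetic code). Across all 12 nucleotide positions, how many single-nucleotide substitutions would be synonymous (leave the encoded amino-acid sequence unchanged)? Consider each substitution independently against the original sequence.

11

Codon 1 (AAC, Asn): 1 synonymous substitution.
Codon 2 (CTG, Leu): 4 synonymous substitutions.
Codon 3 (TCA, Ser): 3 synonymous substitutions.
Codon 4 (GTA, Val): 3 synonymous substitutions.
Total: 1 + 4 + 3 + 3 = 11.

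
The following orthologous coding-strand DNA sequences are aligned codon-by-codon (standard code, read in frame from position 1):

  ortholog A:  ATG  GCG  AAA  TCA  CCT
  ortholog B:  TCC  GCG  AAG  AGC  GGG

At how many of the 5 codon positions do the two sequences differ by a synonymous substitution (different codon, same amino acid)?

2

Codon 1: ATG Met / TCC Ser — nonsynonymous.
Codon 2: GCG Ala / GCG Ala — identical.
Codon 3: AAA Lys / AAG Lys — synonymous.
Codon 4: TCA Ser / AGC Ser — synonymous.
Codon 5: CCT Pro / GGG Gly — nonsynonymous.
Synonymous differences: 2.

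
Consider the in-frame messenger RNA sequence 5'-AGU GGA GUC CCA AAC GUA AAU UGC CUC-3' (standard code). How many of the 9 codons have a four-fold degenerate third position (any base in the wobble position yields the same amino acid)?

5

Codon 1 AGU (Ser): third position 2-fold.
Codon 2 GGA (Gly): third position 4-fold.
Codon 3 GUC (Val): third position 4-fold.
Codon 4 CCA (Pro): third position 4-fold.
Codon 5 AAC (Asn): third position 2-fold.
Codon 6 GUA (Val): third position 4-fold.
Codon 7 AAU (Asn): third position 2-fold.
Codon 8 UGC (Cys): third position 2-fold.
Codon 9 CUC (Leu): third position 4-fold.
Four-fold degenerate third positions: 5.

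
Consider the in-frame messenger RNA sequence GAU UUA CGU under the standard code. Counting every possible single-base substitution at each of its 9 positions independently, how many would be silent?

6

Codon 1 (GAU, Asp): 1 synonymous substitution.
Codon 2 (UUA, Leu): 2 synonymous substitutions.
Codon 3 (CGU, Arg): 3 synonymous substitutions.
Total: 1 + 2 + 3 = 6.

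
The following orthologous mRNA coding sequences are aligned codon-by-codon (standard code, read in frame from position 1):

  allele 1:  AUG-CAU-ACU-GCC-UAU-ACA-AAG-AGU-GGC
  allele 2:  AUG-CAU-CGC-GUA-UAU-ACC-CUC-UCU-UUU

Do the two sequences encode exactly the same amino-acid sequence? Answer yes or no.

no

Codon 1: AUG Met / AUG Met — identical.
Codon 2: CAU His / CAU His — identical.
Codon 3: ACU Thr / CGC Arg — nonsynonymous.
Codon 4: GCC Ala / GUA Val — nonsynonymous.
Codon 5: UAU Tyr / UAU Tyr — identical.
Codon 6: ACA Thr / ACC Thr — synonymous.
Codon 7: AAG Lys / CUC Leu — nonsynonymous.
Codon 8: AGU Ser / UCU Ser — synonymous.
Codon 9: GGC Gly / UUU Phe — nonsynonymous.
Nonsynonymous differences: 4 → different protein.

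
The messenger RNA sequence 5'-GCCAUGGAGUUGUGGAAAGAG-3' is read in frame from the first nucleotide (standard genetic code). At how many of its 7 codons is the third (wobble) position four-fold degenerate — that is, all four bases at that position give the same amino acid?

Codon 1 GCC (Ala): third position 4-fold.
Codon 2 AUG (Met): third position 1-fold.
Codon 3 GAG (Glu): third position 2-fold.
Codon 4 UUG (Leu): third position 2-fold.
Codon 5 UGG (Trp): third position 1-fold.
Codon 6 AAA (Lys): third position 2-fold.
Codon 7 GAG (Glu): third position 2-fold.
Four-fold degenerate third positions: 1.

1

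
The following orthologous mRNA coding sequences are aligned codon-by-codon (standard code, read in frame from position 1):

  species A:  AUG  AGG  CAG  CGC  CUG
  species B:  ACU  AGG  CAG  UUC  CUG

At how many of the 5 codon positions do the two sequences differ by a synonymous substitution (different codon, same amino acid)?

Codon 1: AUG Met / ACU Thr — nonsynonymous.
Codon 2: AGG Arg / AGG Arg — identical.
Codon 3: CAG Gln / CAG Gln — identical.
Codon 4: CGC Arg / UUC Phe — nonsynonymous.
Codon 5: CUG Leu / CUG Leu — identical.
Synonymous differences: 0.

0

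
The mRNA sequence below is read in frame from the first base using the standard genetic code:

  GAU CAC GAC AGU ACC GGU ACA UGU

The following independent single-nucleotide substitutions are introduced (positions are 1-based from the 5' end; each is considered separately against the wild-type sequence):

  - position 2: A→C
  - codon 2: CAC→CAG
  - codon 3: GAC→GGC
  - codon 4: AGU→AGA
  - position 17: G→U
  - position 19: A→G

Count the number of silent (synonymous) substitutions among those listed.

Codon 1: GAU (Asp) → GCU (Ala) — missense.
Codon 2: CAC (His) → CAG (Gln) — missense.
Codon 3: GAC (Asp) → GGC (Gly) — missense.
Codon 4: AGU (Ser) → AGA (Arg) — missense.
Codon 6: GGU (Gly) → GUU (Val) — missense.
Codon 7: ACA (Thr) → GCA (Ala) — missense.
Synonymous: 0 of 6.

0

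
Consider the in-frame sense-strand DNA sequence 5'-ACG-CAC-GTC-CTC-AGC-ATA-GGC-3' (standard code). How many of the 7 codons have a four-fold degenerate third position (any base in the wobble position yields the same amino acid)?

Codon 1 ACG (Thr): third position 4-fold.
Codon 2 CAC (His): third position 2-fold.
Codon 3 GTC (Val): third position 4-fold.
Codon 4 CTC (Leu): third position 4-fold.
Codon 5 AGC (Ser): third position 2-fold.
Codon 6 ATA (Ile): third position 3-fold.
Codon 7 GGC (Gly): third position 4-fold.
Four-fold degenerate third positions: 4.

4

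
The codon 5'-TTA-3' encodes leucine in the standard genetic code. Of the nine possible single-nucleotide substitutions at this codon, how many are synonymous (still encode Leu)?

Position 1: CTA → 1 synonymous.
Position 2: none → 0 synonymous.
Position 3: TTG → 1 synonymous.
Total: 1 + 0 + 1 = 2.

2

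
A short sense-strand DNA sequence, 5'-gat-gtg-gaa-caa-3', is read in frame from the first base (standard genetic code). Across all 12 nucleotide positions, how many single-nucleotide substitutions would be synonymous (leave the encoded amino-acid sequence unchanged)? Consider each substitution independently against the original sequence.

6

Codon 1 (GAT, Asp): 1 synonymous substitution.
Codon 2 (GTG, Val): 3 synonymous substitutions.
Codon 3 (GAA, Glu): 1 synonymous substitution.
Codon 4 (CAA, Gln): 1 synonymous substitution.
Total: 1 + 3 + 1 + 1 = 6.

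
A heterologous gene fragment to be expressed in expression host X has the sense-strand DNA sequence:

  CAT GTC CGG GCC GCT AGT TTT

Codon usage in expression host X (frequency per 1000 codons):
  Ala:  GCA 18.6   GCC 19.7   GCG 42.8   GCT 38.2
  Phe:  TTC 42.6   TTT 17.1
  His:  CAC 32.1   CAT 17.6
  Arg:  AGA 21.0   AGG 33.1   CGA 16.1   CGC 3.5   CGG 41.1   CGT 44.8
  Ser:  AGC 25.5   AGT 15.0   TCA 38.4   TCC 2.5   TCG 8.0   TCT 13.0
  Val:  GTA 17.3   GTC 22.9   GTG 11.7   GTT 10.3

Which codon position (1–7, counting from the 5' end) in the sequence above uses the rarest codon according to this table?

6

Codon 1 CAT (His): 17.6 per 1000.
Codon 2 GTC (Val): 22.9 per 1000.
Codon 3 CGG (Arg): 41.1 per 1000.
Codon 4 GCC (Ala): 19.7 per 1000.
Codon 5 GCT (Ala): 38.2 per 1000.
Codon 6 AGT (Ser): 15.0 per 1000.
Codon 7 TTT (Phe): 17.1 per 1000.
Lowest frequency is 15.0 at codon 6.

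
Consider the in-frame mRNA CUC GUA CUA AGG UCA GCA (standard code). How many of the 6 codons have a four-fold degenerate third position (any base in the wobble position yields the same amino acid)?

5

Codon 1 CUC (Leu): third position 4-fold.
Codon 2 GUA (Val): third position 4-fold.
Codon 3 CUA (Leu): third position 4-fold.
Codon 4 AGG (Arg): third position 2-fold.
Codon 5 UCA (Ser): third position 4-fold.
Codon 6 GCA (Ala): third position 4-fold.
Four-fold degenerate third positions: 5.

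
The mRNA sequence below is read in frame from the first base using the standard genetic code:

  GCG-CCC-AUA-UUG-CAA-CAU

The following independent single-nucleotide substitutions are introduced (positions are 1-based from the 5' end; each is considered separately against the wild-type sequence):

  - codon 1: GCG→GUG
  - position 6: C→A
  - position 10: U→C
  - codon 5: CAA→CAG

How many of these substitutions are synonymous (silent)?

Codon 1: GCG (Ala) → GUG (Val) — missense.
Codon 2: CCC (Pro) → CCA (Pro) — synonymous.
Codon 4: UUG (Leu) → CUG (Leu) — synonymous.
Codon 5: CAA (Gln) → CAG (Gln) — synonymous.
Synonymous: 3 of 4.

3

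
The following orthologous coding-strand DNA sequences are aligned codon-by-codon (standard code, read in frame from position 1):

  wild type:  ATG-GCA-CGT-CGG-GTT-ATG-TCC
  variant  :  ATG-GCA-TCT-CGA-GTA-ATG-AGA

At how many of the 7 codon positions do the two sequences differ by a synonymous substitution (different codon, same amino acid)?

Codon 1: ATG Met / ATG Met — identical.
Codon 2: GCA Ala / GCA Ala — identical.
Codon 3: CGT Arg / TCT Ser — nonsynonymous.
Codon 4: CGG Arg / CGA Arg — synonymous.
Codon 5: GTT Val / GTA Val — synonymous.
Codon 6: ATG Met / ATG Met — identical.
Codon 7: TCC Ser / AGA Arg — nonsynonymous.
Synonymous differences: 2.

2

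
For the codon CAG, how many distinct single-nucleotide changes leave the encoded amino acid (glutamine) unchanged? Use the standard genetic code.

Position 1: none → 0 synonymous.
Position 2: none → 0 synonymous.
Position 3: CAA → 1 synonymous.
Total: 0 + 0 + 1 = 1.

1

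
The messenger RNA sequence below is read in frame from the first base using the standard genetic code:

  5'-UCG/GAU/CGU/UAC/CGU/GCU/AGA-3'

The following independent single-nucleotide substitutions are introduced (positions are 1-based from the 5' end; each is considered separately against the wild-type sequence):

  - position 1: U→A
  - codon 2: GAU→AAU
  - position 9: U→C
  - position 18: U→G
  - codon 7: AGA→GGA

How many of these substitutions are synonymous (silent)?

Codon 1: UCG (Ser) → ACG (Thr) — missense.
Codon 2: GAU (Asp) → AAU (Asn) — missense.
Codon 3: CGU (Arg) → CGC (Arg) — synonymous.
Codon 6: GCU (Ala) → GCG (Ala) — synonymous.
Codon 7: AGA (Arg) → GGA (Gly) — missense.
Synonymous: 2 of 5.

2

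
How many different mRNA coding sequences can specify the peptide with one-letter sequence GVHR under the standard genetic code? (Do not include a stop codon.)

Gly: 4 codons.
Val: 4 codons.
His: 2 codons.
Arg: 6 codons.
4 × 4 × 2 × 6 = 192.

192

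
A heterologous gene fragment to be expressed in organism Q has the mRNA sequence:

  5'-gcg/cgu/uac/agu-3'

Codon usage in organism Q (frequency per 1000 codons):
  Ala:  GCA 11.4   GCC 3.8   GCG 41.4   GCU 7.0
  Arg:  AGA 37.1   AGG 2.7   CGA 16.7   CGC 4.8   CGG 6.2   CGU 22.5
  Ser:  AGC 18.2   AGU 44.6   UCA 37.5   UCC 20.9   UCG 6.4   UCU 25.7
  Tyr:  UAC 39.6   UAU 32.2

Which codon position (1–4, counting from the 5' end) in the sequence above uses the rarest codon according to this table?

2

Codon 1 GCG (Ala): 41.4 per 1000.
Codon 2 CGU (Arg): 22.5 per 1000.
Codon 3 UAC (Tyr): 39.6 per 1000.
Codon 4 AGU (Ser): 44.6 per 1000.
Lowest frequency is 22.5 at codon 2.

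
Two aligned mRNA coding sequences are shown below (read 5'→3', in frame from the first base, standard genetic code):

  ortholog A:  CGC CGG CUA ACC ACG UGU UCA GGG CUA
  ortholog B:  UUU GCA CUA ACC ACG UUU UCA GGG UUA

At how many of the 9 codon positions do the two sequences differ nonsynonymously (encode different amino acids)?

3

Codon 1: CGC Arg / UUU Phe — nonsynonymous.
Codon 2: CGG Arg / GCA Ala — nonsynonymous.
Codon 3: CUA Leu / CUA Leu — identical.
Codon 4: ACC Thr / ACC Thr — identical.
Codon 5: ACG Thr / ACG Thr — identical.
Codon 6: UGU Cys / UUU Phe — nonsynonymous.
Codon 7: UCA Ser / UCA Ser — identical.
Codon 8: GGG Gly / GGG Gly — identical.
Codon 9: CUA Leu / UUA Leu — synonymous.
Nonsynonymous differences: 3.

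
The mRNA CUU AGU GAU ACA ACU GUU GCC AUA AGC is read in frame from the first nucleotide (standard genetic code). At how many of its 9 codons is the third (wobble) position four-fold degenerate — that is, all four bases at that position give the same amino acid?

5

Codon 1 CUU (Leu): third position 4-fold.
Codon 2 AGU (Ser): third position 2-fold.
Codon 3 GAU (Asp): third position 2-fold.
Codon 4 ACA (Thr): third position 4-fold.
Codon 5 ACU (Thr): third position 4-fold.
Codon 6 GUU (Val): third position 4-fold.
Codon 7 GCC (Ala): third position 4-fold.
Codon 8 AUA (Ile): third position 3-fold.
Codon 9 AGC (Ser): third position 2-fold.
Four-fold degenerate third positions: 5.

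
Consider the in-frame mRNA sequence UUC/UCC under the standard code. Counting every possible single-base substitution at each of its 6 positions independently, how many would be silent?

4

Codon 1 (UUC, Phe): 1 synonymous substitution.
Codon 2 (UCC, Ser): 3 synonymous substitutions.
Total: 1 + 3 = 4.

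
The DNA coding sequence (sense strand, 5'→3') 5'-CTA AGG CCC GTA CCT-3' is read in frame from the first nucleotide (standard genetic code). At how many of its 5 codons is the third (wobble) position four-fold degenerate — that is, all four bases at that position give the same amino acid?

Codon 1 CTA (Leu): third position 4-fold.
Codon 2 AGG (Arg): third position 2-fold.
Codon 3 CCC (Pro): third position 4-fold.
Codon 4 GTA (Val): third position 4-fold.
Codon 5 CCT (Pro): third position 4-fold.
Four-fold degenerate third positions: 4.

4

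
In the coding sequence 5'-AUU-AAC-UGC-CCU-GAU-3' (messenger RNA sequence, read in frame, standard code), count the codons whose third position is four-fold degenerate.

Codon 1 AUU (Ile): third position 3-fold.
Codon 2 AAC (Asn): third position 2-fold.
Codon 3 UGC (Cys): third position 2-fold.
Codon 4 CCU (Pro): third position 4-fold.
Codon 5 GAU (Asp): third position 2-fold.
Four-fold degenerate third positions: 1.

1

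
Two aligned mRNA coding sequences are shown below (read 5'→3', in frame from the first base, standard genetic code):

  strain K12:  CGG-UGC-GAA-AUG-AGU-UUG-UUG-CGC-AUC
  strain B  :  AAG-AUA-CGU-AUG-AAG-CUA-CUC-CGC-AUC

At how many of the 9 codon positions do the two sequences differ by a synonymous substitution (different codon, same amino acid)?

2

Codon 1: CGG Arg / AAG Lys — nonsynonymous.
Codon 2: UGC Cys / AUA Ile — nonsynonymous.
Codon 3: GAA Glu / CGU Arg — nonsynonymous.
Codon 4: AUG Met / AUG Met — identical.
Codon 5: AGU Ser / AAG Lys — nonsynonymous.
Codon 6: UUG Leu / CUA Leu — synonymous.
Codon 7: UUG Leu / CUC Leu — synonymous.
Codon 8: CGC Arg / CGC Arg — identical.
Codon 9: AUC Ile / AUC Ile — identical.
Synonymous differences: 2.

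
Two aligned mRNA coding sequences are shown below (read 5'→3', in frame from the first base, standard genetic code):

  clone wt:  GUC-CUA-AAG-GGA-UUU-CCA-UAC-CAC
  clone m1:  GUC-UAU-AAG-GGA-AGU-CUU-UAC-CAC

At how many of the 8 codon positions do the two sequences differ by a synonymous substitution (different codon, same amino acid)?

Codon 1: GUC Val / GUC Val — identical.
Codon 2: CUA Leu / UAU Tyr — nonsynonymous.
Codon 3: AAG Lys / AAG Lys — identical.
Codon 4: GGA Gly / GGA Gly — identical.
Codon 5: UUU Phe / AGU Ser — nonsynonymous.
Codon 6: CCA Pro / CUU Leu — nonsynonymous.
Codon 7: UAC Tyr / UAC Tyr — identical.
Codon 8: CAC His / CAC His — identical.
Synonymous differences: 0.

0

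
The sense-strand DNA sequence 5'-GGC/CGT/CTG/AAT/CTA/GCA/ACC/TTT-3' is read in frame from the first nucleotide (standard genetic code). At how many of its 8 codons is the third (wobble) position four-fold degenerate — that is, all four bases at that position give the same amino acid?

Codon 1 GGC (Gly): third position 4-fold.
Codon 2 CGT (Arg): third position 4-fold.
Codon 3 CTG (Leu): third position 4-fold.
Codon 4 AAT (Asn): third position 2-fold.
Codon 5 CTA (Leu): third position 4-fold.
Codon 6 GCA (Ala): third position 4-fold.
Codon 7 ACC (Thr): third position 4-fold.
Codon 8 TTT (Phe): third position 2-fold.
Four-fold degenerate third positions: 6.

6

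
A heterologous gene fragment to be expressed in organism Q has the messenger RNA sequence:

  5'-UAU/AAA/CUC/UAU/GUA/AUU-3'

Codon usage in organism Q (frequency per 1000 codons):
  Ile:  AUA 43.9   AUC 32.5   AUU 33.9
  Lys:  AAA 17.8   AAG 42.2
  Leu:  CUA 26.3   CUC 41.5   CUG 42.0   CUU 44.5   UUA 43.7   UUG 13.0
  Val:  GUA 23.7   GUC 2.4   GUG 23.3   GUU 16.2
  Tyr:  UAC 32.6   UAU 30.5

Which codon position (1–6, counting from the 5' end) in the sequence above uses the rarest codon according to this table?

Codon 1 UAU (Tyr): 30.5 per 1000.
Codon 2 AAA (Lys): 17.8 per 1000.
Codon 3 CUC (Leu): 41.5 per 1000.
Codon 4 UAU (Tyr): 30.5 per 1000.
Codon 5 GUA (Val): 23.7 per 1000.
Codon 6 AUU (Ile): 33.9 per 1000.
Lowest frequency is 17.8 at codon 2.

2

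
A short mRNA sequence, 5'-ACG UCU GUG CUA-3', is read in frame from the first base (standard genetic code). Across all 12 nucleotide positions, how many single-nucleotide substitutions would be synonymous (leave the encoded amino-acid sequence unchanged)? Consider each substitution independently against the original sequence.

Codon 1 (ACG, Thr): 3 synonymous substitutions.
Codon 2 (UCU, Ser): 3 synonymous substitutions.
Codon 3 (GUG, Val): 3 synonymous substitutions.
Codon 4 (CUA, Leu): 4 synonymous substitutions.
Total: 3 + 3 + 3 + 4 = 13.

13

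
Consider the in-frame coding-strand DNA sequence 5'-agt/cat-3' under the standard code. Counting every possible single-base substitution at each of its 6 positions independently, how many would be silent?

2

Codon 1 (AGT, Ser): 1 synonymous substitution.
Codon 2 (CAT, His): 1 synonymous substitution.
Total: 1 + 1 = 2.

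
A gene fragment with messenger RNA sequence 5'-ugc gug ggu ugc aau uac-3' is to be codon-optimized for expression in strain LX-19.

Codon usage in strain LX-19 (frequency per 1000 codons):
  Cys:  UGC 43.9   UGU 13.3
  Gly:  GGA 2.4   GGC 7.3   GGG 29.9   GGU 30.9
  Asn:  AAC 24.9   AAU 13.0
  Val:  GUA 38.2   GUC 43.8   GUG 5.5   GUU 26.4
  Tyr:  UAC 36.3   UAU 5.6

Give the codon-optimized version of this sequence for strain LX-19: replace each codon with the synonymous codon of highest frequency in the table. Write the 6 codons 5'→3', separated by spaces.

Codon 1 (Cys): best is UGC at 43.9.
Codon 2 (Val): best is GUC at 43.8.
Codon 3 (Gly): best is GGU at 30.9.
Codon 4 (Cys): best is UGC at 43.9.
Codon 5 (Asn): best is AAC at 24.9.
Codon 6 (Tyr): best is UAC at 36.3.

UGC GUC GGU UGC AAC UAC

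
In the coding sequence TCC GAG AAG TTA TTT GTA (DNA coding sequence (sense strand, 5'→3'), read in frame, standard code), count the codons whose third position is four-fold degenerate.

Codon 1 TCC (Ser): third position 4-fold.
Codon 2 GAG (Glu): third position 2-fold.
Codon 3 AAG (Lys): third position 2-fold.
Codon 4 TTA (Leu): third position 2-fold.
Codon 5 TTT (Phe): third position 2-fold.
Codon 6 GTA (Val): third position 4-fold.
Four-fold degenerate third positions: 2.

2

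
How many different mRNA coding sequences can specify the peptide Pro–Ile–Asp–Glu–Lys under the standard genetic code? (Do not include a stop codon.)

96

Pro: 4 codons.
Ile: 3 codons.
Asp: 2 codons.
Glu: 2 codons.
Lys: 2 codons.
4 × 3 × 2 × 2 × 2 = 96.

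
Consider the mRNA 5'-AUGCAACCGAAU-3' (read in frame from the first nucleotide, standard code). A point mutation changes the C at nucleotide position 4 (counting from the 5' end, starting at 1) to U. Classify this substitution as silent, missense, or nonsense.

nonsense

Position 4 falls in codon 2: CAA → Gln.
After the substitution the codon is UAA → Stop.
The new codon is a stop codon, so this is a nonsense mutation.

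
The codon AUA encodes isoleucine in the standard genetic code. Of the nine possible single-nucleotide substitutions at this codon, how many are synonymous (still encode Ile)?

Position 1: none → 0 synonymous.
Position 2: none → 0 synonymous.
Position 3: AUU, AUC → 2 synonymous.
Total: 0 + 0 + 2 = 2.

2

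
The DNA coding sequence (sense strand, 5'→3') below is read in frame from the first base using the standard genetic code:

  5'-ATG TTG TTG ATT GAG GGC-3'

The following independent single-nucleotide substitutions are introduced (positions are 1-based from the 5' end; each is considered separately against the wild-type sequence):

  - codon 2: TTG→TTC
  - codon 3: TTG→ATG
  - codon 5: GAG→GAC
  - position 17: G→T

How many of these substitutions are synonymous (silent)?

Codon 2: TTG (Leu) → TTC (Phe) — missense.
Codon 3: TTG (Leu) → ATG (Met) — missense.
Codon 5: GAG (Glu) → GAC (Asp) — missense.
Codon 6: GGC (Gly) → GTC (Val) — missense.
Synonymous: 0 of 4.

0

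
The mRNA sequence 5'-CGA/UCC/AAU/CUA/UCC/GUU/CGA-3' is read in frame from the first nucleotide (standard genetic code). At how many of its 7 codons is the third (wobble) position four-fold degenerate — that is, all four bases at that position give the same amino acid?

Codon 1 CGA (Arg): third position 4-fold.
Codon 2 UCC (Ser): third position 4-fold.
Codon 3 AAU (Asn): third position 2-fold.
Codon 4 CUA (Leu): third position 4-fold.
Codon 5 UCC (Ser): third position 4-fold.
Codon 6 GUU (Val): third position 4-fold.
Codon 7 CGA (Arg): third position 4-fold.
Four-fold degenerate third positions: 6.

6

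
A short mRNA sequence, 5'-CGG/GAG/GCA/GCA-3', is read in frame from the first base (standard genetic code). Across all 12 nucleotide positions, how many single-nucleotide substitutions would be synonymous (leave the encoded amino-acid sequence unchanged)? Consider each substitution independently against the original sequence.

11

Codon 1 (CGG, Arg): 4 synonymous substitutions.
Codon 2 (GAG, Glu): 1 synonymous substitution.
Codon 3 (GCA, Ala): 3 synonymous substitutions.
Codon 4 (GCA, Ala): 3 synonymous substitutions.
Total: 4 + 1 + 3 + 3 = 11.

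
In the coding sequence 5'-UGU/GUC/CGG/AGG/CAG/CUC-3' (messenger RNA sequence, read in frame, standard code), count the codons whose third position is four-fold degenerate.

Codon 1 UGU (Cys): third position 2-fold.
Codon 2 GUC (Val): third position 4-fold.
Codon 3 CGG (Arg): third position 4-fold.
Codon 4 AGG (Arg): third position 2-fold.
Codon 5 CAG (Gln): third position 2-fold.
Codon 6 CUC (Leu): third position 4-fold.
Four-fold degenerate third positions: 3.

3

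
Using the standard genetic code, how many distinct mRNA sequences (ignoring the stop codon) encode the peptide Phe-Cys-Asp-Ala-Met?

32

Phe: 2 codons.
Cys: 2 codons.
Asp: 2 codons.
Ala: 4 codons.
Met: 1 codon.
2 × 2 × 2 × 4 × 1 = 32.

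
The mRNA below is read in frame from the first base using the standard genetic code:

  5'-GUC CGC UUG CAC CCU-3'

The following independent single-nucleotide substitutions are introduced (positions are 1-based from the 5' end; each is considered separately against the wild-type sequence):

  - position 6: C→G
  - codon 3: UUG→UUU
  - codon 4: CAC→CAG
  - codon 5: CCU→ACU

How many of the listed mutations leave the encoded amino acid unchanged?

1

Codon 2: CGC (Arg) → CGG (Arg) — synonymous.
Codon 3: UUG (Leu) → UUU (Phe) — missense.
Codon 4: CAC (His) → CAG (Gln) — missense.
Codon 5: CCU (Pro) → ACU (Thr) — missense.
Synonymous: 1 of 4.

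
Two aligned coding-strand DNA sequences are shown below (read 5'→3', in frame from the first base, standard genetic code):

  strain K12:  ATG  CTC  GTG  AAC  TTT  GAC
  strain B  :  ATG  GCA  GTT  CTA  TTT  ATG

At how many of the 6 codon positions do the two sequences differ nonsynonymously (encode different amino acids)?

3

Codon 1: ATG Met / ATG Met — identical.
Codon 2: CTC Leu / GCA Ala — nonsynonymous.
Codon 3: GTG Val / GTT Val — synonymous.
Codon 4: AAC Asn / CTA Leu — nonsynonymous.
Codon 5: TTT Phe / TTT Phe — identical.
Codon 6: GAC Asp / ATG Met — nonsynonymous.
Nonsynonymous differences: 3.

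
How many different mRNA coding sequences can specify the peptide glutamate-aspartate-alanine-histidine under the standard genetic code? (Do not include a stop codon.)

32

Glu: 2 codons.
Asp: 2 codons.
Ala: 4 codons.
His: 2 codons.
2 × 2 × 4 × 2 = 32.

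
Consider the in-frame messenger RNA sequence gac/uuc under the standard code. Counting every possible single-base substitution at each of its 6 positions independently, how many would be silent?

2

Codon 1 (GAC, Asp): 1 synonymous substitution.
Codon 2 (UUC, Phe): 1 synonymous substitution.
Total: 1 + 1 = 2.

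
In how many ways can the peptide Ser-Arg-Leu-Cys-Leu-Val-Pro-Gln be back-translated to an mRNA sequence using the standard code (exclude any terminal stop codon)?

82944

Ser: 6 codons.
Arg: 6 codons.
Leu: 6 codons.
Cys: 2 codons.
Leu: 6 codons.
Val: 4 codons.
Pro: 4 codons.
Gln: 2 codons.
6 × 6 × 6 × 2 × 6 × 4 × 4 × 2 = 82944.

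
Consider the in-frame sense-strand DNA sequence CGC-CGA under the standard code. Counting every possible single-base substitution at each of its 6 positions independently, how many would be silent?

7

Codon 1 (CGC, Arg): 3 synonymous substitutions.
Codon 2 (CGA, Arg): 4 synonymous substitutions.
Total: 3 + 4 = 7.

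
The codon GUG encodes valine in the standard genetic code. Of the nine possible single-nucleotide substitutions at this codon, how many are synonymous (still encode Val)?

3

Position 1: none → 0 synonymous.
Position 2: none → 0 synonymous.
Position 3: GUU, GUC, GUA → 3 synonymous.
Total: 0 + 0 + 3 = 3.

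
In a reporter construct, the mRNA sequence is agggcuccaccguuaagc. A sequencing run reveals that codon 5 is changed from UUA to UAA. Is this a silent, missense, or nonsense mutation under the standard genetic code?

Position 14 falls in codon 5: UUA → Leu.
After the substitution the codon is UAA → Stop.
The new codon is a stop codon, so this is a nonsense mutation.

nonsense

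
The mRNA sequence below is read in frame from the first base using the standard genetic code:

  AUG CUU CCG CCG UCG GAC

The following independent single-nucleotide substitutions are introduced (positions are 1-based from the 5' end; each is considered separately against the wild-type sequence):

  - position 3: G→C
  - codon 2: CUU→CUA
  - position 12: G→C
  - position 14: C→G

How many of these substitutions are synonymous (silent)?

2

Codon 1: AUG (Met) → AUC (Ile) — missense.
Codon 2: CUU (Leu) → CUA (Leu) — synonymous.
Codon 4: CCG (Pro) → CCC (Pro) — synonymous.
Codon 5: UCG (Ser) → UGG (Trp) — missense.
Synonymous: 2 of 4.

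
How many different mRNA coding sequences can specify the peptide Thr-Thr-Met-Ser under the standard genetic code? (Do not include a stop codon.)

96

Thr: 4 codons.
Thr: 4 codons.
Met: 1 codon.
Ser: 6 codons.
4 × 4 × 1 × 6 = 96.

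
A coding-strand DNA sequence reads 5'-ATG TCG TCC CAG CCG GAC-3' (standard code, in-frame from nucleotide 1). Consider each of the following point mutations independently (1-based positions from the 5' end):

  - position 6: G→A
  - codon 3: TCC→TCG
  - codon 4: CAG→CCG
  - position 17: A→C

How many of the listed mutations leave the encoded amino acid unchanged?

Codon 2: TCG (Ser) → TCA (Ser) — synonymous.
Codon 3: TCC (Ser) → TCG (Ser) — synonymous.
Codon 4: CAG (Gln) → CCG (Pro) — missense.
Codon 6: GAC (Asp) → GCC (Ala) — missense.
Synonymous: 2 of 4.

2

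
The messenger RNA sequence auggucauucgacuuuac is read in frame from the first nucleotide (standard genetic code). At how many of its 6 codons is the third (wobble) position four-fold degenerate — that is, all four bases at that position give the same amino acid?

3

Codon 1 AUG (Met): third position 1-fold.
Codon 2 GUC (Val): third position 4-fold.
Codon 3 AUU (Ile): third position 3-fold.
Codon 4 CGA (Arg): third position 4-fold.
Codon 5 CUU (Leu): third position 4-fold.
Codon 6 UAC (Tyr): third position 2-fold.
Four-fold degenerate third positions: 3.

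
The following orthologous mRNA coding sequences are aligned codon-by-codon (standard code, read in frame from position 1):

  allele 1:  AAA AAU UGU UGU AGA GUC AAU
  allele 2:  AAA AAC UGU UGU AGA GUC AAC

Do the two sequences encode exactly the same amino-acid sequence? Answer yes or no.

yes

Codon 1: AAA Lys / AAA Lys — identical.
Codon 2: AAU Asn / AAC Asn — synonymous.
Codon 3: UGU Cys / UGU Cys — identical.
Codon 4: UGU Cys / UGU Cys — identical.
Codon 5: AGA Arg / AGA Arg — identical.
Codon 6: GUC Val / GUC Val — identical.
Codon 7: AAU Asn / AAC Asn — synonymous.
Nonsynonymous differences: 0 → same protein.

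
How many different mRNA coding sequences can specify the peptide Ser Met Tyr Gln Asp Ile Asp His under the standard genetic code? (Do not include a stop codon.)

576

Ser: 6 codons.
Met: 1 codon.
Tyr: 2 codons.
Gln: 2 codons.
Asp: 2 codons.
Ile: 3 codons.
Asp: 2 codons.
His: 2 codons.
6 × 1 × 2 × 2 × 2 × 3 × 2 × 2 = 576.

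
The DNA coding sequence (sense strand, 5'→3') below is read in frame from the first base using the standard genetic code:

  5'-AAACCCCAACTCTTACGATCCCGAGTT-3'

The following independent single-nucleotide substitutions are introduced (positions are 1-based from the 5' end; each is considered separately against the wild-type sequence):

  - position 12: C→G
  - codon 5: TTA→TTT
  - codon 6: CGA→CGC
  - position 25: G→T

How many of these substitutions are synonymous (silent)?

2

Codon 4: CTC (Leu) → CTG (Leu) — synonymous.
Codon 5: TTA (Leu) → TTT (Phe) — missense.
Codon 6: CGA (Arg) → CGC (Arg) — synonymous.
Codon 9: GTT (Val) → TTT (Phe) — missense.
Synonymous: 2 of 4.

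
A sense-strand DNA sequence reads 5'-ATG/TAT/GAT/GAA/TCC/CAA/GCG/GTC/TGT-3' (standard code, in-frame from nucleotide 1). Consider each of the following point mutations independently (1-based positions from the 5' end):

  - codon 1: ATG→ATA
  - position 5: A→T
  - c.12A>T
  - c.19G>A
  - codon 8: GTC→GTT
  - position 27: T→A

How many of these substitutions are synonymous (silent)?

1

Codon 1: ATG (Met) → ATA (Ile) — missense.
Codon 2: TAT (Tyr) → TTT (Phe) — missense.
Codon 4: GAA (Glu) → GAT (Asp) — missense.
Codon 7: GCG (Ala) → ACG (Thr) — missense.
Codon 8: GTC (Val) → GTT (Val) — synonymous.
Codon 9: TGT (Cys) → TGA (Stop) — nonsense.
Synonymous: 1 of 6.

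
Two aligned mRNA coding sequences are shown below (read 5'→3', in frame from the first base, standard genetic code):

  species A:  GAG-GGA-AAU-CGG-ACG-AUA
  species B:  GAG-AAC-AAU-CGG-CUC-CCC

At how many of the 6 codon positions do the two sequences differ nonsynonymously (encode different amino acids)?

3

Codon 1: GAG Glu / GAG Glu — identical.
Codon 2: GGA Gly / AAC Asn — nonsynonymous.
Codon 3: AAU Asn / AAU Asn — identical.
Codon 4: CGG Arg / CGG Arg — identical.
Codon 5: ACG Thr / CUC Leu — nonsynonymous.
Codon 6: AUA Ile / CCC Pro — nonsynonymous.
Nonsynonymous differences: 3.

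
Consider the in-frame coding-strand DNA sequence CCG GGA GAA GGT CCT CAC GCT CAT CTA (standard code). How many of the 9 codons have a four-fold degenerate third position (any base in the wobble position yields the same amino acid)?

6

Codon 1 CCG (Pro): third position 4-fold.
Codon 2 GGA (Gly): third position 4-fold.
Codon 3 GAA (Glu): third position 2-fold.
Codon 4 GGT (Gly): third position 4-fold.
Codon 5 CCT (Pro): third position 4-fold.
Codon 6 CAC (His): third position 2-fold.
Codon 7 GCT (Ala): third position 4-fold.
Codon 8 CAT (His): third position 2-fold.
Codon 9 CTA (Leu): third position 4-fold.
Four-fold degenerate third positions: 6.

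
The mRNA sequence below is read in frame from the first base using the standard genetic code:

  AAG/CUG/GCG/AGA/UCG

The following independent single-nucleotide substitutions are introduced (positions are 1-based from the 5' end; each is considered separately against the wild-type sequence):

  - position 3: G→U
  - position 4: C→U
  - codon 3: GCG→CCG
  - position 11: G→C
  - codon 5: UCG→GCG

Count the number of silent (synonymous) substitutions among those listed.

1

Codon 1: AAG (Lys) → AAU (Asn) — missense.
Codon 2: CUG (Leu) → UUG (Leu) — synonymous.
Codon 3: GCG (Ala) → CCG (Pro) — missense.
Codon 4: AGA (Arg) → ACA (Thr) — missense.
Codon 5: UCG (Ser) → GCG (Ala) — missense.
Synonymous: 1 of 5.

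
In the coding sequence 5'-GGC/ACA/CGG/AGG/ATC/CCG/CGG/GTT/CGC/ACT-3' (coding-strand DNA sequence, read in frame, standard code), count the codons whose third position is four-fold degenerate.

8

Codon 1 GGC (Gly): third position 4-fold.
Codon 2 ACA (Thr): third position 4-fold.
Codon 3 CGG (Arg): third position 4-fold.
Codon 4 AGG (Arg): third position 2-fold.
Codon 5 ATC (Ile): third position 3-fold.
Codon 6 CCG (Pro): third position 4-fold.
Codon 7 CGG (Arg): third position 4-fold.
Codon 8 GTT (Val): third position 4-fold.
Codon 9 CGC (Arg): third position 4-fold.
Codon 10 ACT (Thr): third position 4-fold.
Four-fold degenerate third positions: 8.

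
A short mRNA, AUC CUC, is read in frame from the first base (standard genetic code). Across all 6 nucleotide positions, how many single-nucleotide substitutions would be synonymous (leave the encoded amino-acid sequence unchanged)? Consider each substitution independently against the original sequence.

Codon 1 (AUC, Ile): 2 synonymous substitutions.
Codon 2 (CUC, Leu): 3 synonymous substitutions.
Total: 2 + 3 = 5.

5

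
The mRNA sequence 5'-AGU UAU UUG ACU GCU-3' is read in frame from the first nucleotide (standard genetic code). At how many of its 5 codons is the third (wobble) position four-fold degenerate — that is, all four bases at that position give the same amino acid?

Codon 1 AGU (Ser): third position 2-fold.
Codon 2 UAU (Tyr): third position 2-fold.
Codon 3 UUG (Leu): third position 2-fold.
Codon 4 ACU (Thr): third position 4-fold.
Codon 5 GCU (Ala): third position 4-fold.
Four-fold degenerate third positions: 2.

2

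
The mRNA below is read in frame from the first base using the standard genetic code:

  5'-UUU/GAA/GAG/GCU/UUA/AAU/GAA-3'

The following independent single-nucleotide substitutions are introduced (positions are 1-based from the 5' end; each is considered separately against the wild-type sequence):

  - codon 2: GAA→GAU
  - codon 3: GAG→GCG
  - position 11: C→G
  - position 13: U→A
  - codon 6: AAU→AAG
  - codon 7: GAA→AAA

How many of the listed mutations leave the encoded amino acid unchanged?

Codon 2: GAA (Glu) → GAU (Asp) — missense.
Codon 3: GAG (Glu) → GCG (Ala) — missense.
Codon 4: GCU (Ala) → GGU (Gly) — missense.
Codon 5: UUA (Leu) → AUA (Ile) — missense.
Codon 6: AAU (Asn) → AAG (Lys) — missense.
Codon 7: GAA (Glu) → AAA (Lys) — missense.
Synonymous: 0 of 6.

0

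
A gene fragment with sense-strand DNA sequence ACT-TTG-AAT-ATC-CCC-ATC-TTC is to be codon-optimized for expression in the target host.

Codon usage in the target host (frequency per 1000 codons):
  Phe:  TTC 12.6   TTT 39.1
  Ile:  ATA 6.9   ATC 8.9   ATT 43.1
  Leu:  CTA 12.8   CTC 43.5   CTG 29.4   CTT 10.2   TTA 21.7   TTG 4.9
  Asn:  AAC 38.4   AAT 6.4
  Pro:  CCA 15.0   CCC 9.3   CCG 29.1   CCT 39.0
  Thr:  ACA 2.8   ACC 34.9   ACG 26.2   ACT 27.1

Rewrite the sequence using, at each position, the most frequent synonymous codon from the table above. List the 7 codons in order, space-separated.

ACC CTC AAC ATT CCT ATT TTT

Codon 1 (Thr): best is ACC at 34.9.
Codon 2 (Leu): best is CTC at 43.5.
Codon 3 (Asn): best is AAC at 38.4.
Codon 4 (Ile): best is ATT at 43.1.
Codon 5 (Pro): best is CCT at 39.0.
Codon 6 (Ile): best is ATT at 43.1.
Codon 7 (Phe): best is TTT at 39.1.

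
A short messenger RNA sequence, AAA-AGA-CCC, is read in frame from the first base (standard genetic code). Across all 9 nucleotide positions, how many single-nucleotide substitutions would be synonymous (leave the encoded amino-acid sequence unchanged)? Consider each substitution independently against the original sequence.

Codon 1 (AAA, Lys): 1 synonymous substitution.
Codon 2 (AGA, Arg): 2 synonymous substitutions.
Codon 3 (CCC, Pro): 3 synonymous substitutions.
Total: 1 + 2 + 3 = 6.

6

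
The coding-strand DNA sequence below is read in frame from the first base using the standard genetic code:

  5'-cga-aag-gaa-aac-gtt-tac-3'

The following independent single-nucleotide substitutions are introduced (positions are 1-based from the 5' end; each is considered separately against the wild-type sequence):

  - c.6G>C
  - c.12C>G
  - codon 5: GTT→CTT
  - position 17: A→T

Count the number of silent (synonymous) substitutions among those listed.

0

Codon 2: AAG (Lys) → AAC (Asn) — missense.
Codon 4: AAC (Asn) → AAG (Lys) — missense.
Codon 5: GTT (Val) → CTT (Leu) — missense.
Codon 6: TAC (Tyr) → TTC (Phe) — missense.
Synonymous: 0 of 4.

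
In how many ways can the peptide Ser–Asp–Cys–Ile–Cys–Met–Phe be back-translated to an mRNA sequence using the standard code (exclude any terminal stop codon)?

288

Ser: 6 codons.
Asp: 2 codons.
Cys: 2 codons.
Ile: 3 codons.
Cys: 2 codons.
Met: 1 codon.
Phe: 2 codons.
6 × 2 × 2 × 3 × 2 × 1 × 2 = 288.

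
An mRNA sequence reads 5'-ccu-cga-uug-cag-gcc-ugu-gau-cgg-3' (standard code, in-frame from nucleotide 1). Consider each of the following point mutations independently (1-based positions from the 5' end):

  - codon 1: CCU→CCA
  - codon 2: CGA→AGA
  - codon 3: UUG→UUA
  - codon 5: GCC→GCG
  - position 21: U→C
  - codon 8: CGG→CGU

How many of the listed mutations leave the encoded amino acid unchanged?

6

Codon 1: CCU (Pro) → CCA (Pro) — synonymous.
Codon 2: CGA (Arg) → AGA (Arg) — synonymous.
Codon 3: UUG (Leu) → UUA (Leu) — synonymous.
Codon 5: GCC (Ala) → GCG (Ala) — synonymous.
Codon 7: GAU (Asp) → GAC (Asp) — synonymous.
Codon 8: CGG (Arg) → CGU (Arg) — synonymous.
Synonymous: 6 of 6.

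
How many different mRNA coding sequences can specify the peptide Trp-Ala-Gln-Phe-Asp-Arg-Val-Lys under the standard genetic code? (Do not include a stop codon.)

Trp: 1 codon.
Ala: 4 codons.
Gln: 2 codons.
Phe: 2 codons.
Asp: 2 codons.
Arg: 6 codons.
Val: 4 codons.
Lys: 2 codons.
1 × 4 × 2 × 2 × 2 × 6 × 4 × 2 = 1536.

1536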